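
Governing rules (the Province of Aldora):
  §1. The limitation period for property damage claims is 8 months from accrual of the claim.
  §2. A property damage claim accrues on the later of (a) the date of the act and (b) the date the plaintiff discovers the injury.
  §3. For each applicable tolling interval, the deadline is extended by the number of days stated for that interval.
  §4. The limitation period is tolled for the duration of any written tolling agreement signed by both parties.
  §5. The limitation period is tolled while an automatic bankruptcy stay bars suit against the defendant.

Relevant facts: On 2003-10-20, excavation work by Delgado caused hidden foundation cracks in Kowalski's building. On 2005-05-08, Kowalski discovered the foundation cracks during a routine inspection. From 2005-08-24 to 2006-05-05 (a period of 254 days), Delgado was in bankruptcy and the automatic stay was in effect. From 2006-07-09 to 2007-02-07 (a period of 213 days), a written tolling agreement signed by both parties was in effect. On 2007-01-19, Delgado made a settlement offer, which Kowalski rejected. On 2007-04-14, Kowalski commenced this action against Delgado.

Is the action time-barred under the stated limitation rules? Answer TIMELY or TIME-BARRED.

The claim accrued on 2005-05-08 — the later of the 2003-10-20 act and the 2005-05-08 discovery.
8 months from 2005-05-08 is 2006-01-08.
Because the automatic bankruptcy stay ran from 2005-08-24 to 2006-05-05, the deadline is extended by 254 days to 2006-09-19.
Because the written tolling agreement ran from 2006-07-09 to 2007-02-07, the deadline is extended by 213 days to 2007-04-20.
The other events in the timeline have no effect on the limitation period under the stated rules.
The 2007-04-14 filing precedes the 2007-04-20 deadline; the claim is timely.

TIMELY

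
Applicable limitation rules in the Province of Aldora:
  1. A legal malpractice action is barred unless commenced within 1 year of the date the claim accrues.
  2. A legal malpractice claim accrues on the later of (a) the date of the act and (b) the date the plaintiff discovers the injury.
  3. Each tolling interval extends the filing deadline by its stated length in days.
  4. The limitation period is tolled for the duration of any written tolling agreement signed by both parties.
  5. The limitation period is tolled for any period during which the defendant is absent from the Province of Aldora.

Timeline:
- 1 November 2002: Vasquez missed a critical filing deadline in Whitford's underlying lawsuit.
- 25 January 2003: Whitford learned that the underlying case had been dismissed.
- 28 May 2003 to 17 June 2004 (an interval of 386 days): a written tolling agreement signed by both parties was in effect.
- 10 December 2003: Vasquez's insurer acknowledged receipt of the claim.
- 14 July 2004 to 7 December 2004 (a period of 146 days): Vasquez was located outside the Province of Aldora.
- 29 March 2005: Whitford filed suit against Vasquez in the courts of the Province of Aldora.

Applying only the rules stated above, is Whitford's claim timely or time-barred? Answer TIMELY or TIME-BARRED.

TIMELY

Taking the later of the act (1 November 2002) and discovery (25 January 2003), the claim accrued on 25 January 2003.
Adding the 1 year base period to 25 January 2003 gives a deadline of 25 January 2004, before any tolling.
The written tolling agreement from 28 May 2003 to 17 June 2004 tolled the period for 386 days, extending the deadline to 14 February 2005.
The defendant's absence from the jurisdiction from 14 July 2004 to 7 December 2004 tolled the period for 146 days, extending the deadline to 10 July 2005.
Nothing else in the chronology tolls or restarts the period.
Filing on 29 March 2005 beat the 10 July 2005 deadline — the action is timely.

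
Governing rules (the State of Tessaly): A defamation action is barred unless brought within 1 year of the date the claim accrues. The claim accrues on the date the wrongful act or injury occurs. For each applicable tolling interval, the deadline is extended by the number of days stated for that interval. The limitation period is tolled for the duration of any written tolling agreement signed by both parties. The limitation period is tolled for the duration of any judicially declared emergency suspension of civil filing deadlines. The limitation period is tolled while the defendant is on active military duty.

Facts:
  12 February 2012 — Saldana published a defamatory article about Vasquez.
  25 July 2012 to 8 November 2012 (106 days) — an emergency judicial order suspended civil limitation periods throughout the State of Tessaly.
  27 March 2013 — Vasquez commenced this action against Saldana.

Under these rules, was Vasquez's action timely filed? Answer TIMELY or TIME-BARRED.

TIMELY

The claim accrued on 12 February 2012, the date of the act.
The untolled deadline — 1 year after 12 February 2012 — is 12 February 2013.
Because the emergency suspension of filing deadlines ran from 25 July 2012 to 8 November 2012, the deadline is extended by 106 days to 29 May 2013.
Vasquez filed on 27 March 2013, before the 29 May 2013 deadline, so the action is timely.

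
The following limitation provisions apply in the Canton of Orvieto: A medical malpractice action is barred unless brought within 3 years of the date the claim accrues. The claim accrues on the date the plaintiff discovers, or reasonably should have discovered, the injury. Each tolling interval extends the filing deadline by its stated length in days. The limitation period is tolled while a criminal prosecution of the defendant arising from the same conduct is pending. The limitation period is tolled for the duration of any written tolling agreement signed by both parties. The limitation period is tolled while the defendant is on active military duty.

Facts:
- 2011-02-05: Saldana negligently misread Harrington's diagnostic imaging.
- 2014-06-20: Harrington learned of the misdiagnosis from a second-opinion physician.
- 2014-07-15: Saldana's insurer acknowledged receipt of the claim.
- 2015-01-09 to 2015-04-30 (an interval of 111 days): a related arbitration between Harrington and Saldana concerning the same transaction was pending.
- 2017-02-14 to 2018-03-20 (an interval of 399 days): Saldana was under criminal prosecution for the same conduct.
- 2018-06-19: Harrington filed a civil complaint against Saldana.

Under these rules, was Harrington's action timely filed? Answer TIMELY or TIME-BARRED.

Under the discovery rule, the claim accrued on 2014-06-20, when Harrington discovered the injury — not on the 2011-02-05 date of the underlying act.
Adding the 3 years base period to 2014-06-20 gives a deadline of 2017-06-20, before any tolling.
The period was tolled for 399 days by the pending criminal prosecution (2017-02-14 to 2018-03-20), pushing the deadline to 2018-07-24.
The pending related arbitration from 2015-01-09 to 2015-04-30 does not toll the period, because no stated rule makes a pending arbitration a tolling event.
None of the other events listed affects the running of the period under the stated rules.
The 2018-06-19 filing precedes the 2018-07-24 deadline; the claim is timely.

TIMELY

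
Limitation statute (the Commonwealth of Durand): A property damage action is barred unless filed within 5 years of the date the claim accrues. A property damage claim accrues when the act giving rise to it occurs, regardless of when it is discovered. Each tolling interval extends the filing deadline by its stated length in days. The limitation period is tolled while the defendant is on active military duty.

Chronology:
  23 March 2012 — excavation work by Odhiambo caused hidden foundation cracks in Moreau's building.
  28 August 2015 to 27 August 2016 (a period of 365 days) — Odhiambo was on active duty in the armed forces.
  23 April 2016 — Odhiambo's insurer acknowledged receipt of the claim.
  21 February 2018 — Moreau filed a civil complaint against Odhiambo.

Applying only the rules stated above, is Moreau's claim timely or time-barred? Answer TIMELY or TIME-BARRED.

TIMELY

The limitation period began to run on 23 March 2012.
The untolled deadline — 5 years after 23 March 2012 — is 23 March 2017.
The defendant's active military service from 28 August 2015 to 27 August 2016 tolled the period for 365 days, extending the deadline to 23 March 2018.
Nothing else in the chronology tolls or restarts the period.
Filing on 21 February 2018 beat the 23 March 2018 deadline — the action is timely.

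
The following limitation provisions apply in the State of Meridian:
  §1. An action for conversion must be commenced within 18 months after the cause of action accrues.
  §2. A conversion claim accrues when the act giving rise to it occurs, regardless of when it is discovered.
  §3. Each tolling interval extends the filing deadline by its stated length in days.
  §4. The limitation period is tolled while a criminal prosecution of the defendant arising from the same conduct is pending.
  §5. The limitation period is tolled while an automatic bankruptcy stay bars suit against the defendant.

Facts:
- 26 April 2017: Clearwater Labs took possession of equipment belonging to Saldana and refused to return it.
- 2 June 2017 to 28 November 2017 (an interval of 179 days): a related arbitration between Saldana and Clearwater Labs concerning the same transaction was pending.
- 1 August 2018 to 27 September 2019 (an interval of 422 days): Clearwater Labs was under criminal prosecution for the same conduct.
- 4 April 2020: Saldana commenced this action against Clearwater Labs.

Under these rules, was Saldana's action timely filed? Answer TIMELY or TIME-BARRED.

The claim accrued on 26 April 2017, when the wrongful act occurred.
The untolled deadline — 18 months after 26 April 2017 — is 26 October 2018.
The period was tolled for 422 days by the pending criminal prosecution (1 August 2018 to 27 September 2019), pushing the deadline to 22 December 2019.
No stated provision tolls the period for a pending arbitration, so the interval from 2 June 2017 to 28 November 2017 has no effect on the deadline.
Filing on 4 April 2020 missed the 22 December 2019 deadline — the action is time-barred.

TIME-BARRED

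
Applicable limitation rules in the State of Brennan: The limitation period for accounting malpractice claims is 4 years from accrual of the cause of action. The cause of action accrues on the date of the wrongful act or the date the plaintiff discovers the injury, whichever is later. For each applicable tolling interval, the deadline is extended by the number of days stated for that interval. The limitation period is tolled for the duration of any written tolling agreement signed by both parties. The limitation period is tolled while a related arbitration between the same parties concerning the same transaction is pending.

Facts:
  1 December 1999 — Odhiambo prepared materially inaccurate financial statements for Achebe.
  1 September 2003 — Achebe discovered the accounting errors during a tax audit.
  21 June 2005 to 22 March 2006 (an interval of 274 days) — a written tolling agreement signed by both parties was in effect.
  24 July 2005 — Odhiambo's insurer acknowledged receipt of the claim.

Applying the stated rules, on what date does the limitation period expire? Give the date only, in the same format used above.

1 June 2008

Taking the later of the act (1 December 1999) and discovery (1 September 2003), the claim accrued on 1 September 2003.
4 years from 1 September 2003 is 1 September 2007.
The written tolling agreement from 21 June 2005 to 22 March 2006 tolled the period for 274 days, extending the deadline to 1 June 2008.
None of the other events listed affects the running of the period under the stated rules.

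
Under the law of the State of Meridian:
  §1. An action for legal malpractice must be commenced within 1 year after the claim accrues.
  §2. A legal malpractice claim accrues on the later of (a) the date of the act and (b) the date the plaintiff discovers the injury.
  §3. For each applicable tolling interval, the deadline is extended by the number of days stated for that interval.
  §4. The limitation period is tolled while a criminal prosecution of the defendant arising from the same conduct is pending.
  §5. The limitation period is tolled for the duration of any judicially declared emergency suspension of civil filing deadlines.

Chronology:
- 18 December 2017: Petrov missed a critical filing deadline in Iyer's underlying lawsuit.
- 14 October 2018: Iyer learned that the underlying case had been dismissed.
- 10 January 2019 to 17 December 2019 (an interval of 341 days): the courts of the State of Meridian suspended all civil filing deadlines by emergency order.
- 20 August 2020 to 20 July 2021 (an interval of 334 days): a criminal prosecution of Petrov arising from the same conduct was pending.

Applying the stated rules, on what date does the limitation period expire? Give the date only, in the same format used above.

The claim accrued on 14 October 2018 — the later of the 18 December 2017 act and the 14 October 2018 discovery.
1 year from 14 October 2018 is 14 October 2019.
The emergency suspension of filing deadlines from 10 January 2019 to 17 December 2019 tolled the period for 341 days, extending the deadline to 19 September 2020.
Because the pending criminal prosecution ran from 20 August 2020 to 20 July 2021, the deadline is extended by 334 days to 19 August 2021.

19 August 2021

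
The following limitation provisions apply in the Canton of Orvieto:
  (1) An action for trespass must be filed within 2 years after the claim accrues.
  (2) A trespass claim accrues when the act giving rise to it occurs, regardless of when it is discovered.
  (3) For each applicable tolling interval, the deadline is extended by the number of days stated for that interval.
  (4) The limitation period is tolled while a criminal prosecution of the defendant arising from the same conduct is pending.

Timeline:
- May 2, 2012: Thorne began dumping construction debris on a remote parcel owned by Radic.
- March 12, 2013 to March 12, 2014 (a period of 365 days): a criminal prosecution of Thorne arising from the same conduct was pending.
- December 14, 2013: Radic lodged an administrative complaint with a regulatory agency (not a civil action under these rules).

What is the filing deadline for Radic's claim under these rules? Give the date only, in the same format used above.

May 2, 2015

The claim accrued on May 2, 2012, when the wrongful act occurred.
Adding the 2 years base period to May 2, 2012 gives a deadline of May 2, 2014, before any tolling.
Because the pending criminal prosecution ran from March 12, 2013 to March 12, 2014, the deadline is extended by 365 days to May 2, 2015.
The other events in the timeline have no effect on the limitation period under the stated rules.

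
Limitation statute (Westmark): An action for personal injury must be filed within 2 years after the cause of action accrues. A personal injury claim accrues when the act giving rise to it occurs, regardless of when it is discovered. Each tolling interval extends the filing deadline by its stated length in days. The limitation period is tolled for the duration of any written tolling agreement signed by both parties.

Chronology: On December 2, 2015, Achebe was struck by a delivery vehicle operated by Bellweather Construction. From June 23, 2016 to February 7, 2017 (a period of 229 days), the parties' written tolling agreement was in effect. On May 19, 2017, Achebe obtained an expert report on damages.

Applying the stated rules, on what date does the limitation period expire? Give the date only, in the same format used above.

July 19, 2018

The claim accrued on December 2, 2015, when the wrongful act occurred.
The untolled deadline — 2 years after December 2, 2015 — is December 2, 2017.
The written tolling agreement from June 23, 2016 to February 7, 2017 tolled the period for 229 days, extending the deadline to July 19, 2018.
The other events in the timeline have no effect on the limitation period under the stated rules.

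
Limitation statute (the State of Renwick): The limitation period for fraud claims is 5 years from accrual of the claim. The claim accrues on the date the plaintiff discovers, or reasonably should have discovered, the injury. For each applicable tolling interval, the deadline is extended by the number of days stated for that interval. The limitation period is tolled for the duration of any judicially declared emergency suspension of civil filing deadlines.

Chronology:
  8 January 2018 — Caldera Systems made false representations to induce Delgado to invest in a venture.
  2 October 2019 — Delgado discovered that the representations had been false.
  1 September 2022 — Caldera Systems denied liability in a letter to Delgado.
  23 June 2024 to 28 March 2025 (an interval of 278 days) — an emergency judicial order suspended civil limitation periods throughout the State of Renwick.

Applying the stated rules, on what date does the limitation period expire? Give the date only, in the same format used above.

Under the discovery rule, the claim accrued on 2 October 2019, when Delgado discovered the injury — not on the 8 January 2018 date of the underlying act.
The untolled deadline — 5 years after 2 October 2019 — is 2 October 2024.
Because the emergency suspension of filing deadlines ran from 23 June 2024 to 28 March 2025, the deadline is extended by 278 days to 7 July 2025.
None of the other events listed affects the running of the period under the stated rules.

7 July 2025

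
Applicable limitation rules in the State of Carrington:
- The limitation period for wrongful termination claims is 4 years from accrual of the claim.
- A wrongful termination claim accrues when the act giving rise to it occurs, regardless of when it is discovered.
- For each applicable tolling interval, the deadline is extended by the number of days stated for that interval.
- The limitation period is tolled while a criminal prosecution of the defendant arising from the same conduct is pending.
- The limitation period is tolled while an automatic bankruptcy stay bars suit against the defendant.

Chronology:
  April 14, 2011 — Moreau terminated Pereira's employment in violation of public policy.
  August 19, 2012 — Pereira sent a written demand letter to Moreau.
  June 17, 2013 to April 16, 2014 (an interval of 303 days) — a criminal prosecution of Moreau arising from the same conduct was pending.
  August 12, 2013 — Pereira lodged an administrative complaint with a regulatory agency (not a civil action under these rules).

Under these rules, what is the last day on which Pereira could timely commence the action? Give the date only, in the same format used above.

The claim accrued on April 14, 2011, when the wrongful act occurred.
Adding the 4 years base period to April 14, 2011 gives a deadline of April 14, 2015, before any tolling.
Because the pending criminal prosecution ran from June 17, 2013 to April 16, 2014, the deadline is extended by 303 days to February 11, 2016.
The other events in the timeline have no effect on the limitation period under the stated rules.

February 11, 2016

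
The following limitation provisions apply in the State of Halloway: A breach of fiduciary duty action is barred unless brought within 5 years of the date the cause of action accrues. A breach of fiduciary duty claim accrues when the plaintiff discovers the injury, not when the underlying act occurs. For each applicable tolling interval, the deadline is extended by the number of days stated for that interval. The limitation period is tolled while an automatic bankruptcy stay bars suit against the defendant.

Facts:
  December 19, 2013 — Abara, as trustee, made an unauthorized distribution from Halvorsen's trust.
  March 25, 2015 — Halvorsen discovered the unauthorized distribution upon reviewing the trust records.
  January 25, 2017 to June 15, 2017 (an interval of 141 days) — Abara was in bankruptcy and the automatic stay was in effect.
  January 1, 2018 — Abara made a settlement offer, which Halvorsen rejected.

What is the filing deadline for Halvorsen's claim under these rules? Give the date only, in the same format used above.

August 13, 2020

The claim did not accrue until Halvorsen discovered the injury on March 25, 2015; the December 19, 2013 act date does not start the clock under the stated rule.
5 years from March 25, 2015 is March 25, 2020.
The automatic bankruptcy stay from January 25, 2017 to June 15, 2017 tolled the period for 141 days, extending the deadline to August 13, 2020.
None of the other events listed affects the running of the period under the stated rules.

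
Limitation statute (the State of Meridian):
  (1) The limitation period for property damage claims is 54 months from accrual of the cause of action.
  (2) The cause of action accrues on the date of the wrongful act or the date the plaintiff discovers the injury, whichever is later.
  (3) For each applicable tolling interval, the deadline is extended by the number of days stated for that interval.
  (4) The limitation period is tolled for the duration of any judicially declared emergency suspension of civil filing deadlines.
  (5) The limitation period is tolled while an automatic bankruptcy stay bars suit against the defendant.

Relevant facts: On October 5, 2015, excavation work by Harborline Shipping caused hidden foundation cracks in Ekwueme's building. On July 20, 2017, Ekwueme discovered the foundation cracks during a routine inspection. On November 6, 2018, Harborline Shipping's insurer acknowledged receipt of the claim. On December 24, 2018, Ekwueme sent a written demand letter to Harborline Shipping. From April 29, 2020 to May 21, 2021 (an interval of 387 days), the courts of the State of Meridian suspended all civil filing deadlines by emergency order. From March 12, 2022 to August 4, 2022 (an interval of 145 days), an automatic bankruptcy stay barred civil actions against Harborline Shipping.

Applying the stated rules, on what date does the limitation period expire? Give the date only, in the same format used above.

July 6, 2023

Taking the later of the act (October 5, 2015) and discovery (July 20, 2017), the claim accrued on July 20, 2017.
Adding the 54 months base period to July 20, 2017 gives a deadline of January 20, 2022, before any tolling.
The emergency suspension of filing deadlines from April 29, 2020 to May 21, 2021 tolled the period for 387 days, extending the deadline to February 11, 2023.
The period was tolled for 145 days by the automatic bankruptcy stay (March 12, 2022 to August 4, 2022), pushing the deadline to July 6, 2023.
None of the other events listed affects the running of the period under the stated rules.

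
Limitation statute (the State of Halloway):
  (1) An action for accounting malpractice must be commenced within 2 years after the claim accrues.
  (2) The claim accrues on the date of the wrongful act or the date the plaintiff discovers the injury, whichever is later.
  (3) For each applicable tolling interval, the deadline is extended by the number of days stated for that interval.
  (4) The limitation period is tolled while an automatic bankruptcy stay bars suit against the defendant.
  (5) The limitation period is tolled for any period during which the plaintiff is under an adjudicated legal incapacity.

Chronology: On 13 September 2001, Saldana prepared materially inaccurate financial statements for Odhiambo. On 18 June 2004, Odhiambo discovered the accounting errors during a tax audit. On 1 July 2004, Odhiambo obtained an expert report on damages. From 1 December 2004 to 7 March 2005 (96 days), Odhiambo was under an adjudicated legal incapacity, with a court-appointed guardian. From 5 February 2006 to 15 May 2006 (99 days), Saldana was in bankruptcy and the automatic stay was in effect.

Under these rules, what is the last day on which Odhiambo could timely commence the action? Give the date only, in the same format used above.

Because discovery on 18 June 2004 post-dates the 13 September 2001 act, accrual under the later-of rule falls on 18 June 2004.
The untolled deadline — 2 years after 18 June 2004 — is 18 June 2006.
The period was tolled for 96 days by the plaintiff's legal incapacity (1 December 2004 to 7 March 2005), pushing the deadline to 22 September 2006.
The period was tolled for 99 days by the automatic bankruptcy stay (5 February 2006 to 15 May 2006), pushing the deadline to 30 December 2006.
Nothing else in the chronology tolls or restarts the period.

30 December 2006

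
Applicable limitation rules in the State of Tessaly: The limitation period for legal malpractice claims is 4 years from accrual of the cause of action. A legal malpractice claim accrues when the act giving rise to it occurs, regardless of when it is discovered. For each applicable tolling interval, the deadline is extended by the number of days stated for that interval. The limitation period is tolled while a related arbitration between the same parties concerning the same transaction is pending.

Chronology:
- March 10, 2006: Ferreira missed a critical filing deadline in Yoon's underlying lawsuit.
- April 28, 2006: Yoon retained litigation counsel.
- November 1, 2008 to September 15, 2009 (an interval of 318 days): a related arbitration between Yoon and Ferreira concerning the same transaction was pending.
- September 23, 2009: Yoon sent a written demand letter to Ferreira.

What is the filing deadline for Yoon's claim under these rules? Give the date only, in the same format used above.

The limitation period began to run on March 10, 2006.
The untolled deadline — 4 years after March 10, 2006 — is March 10, 2010.
The period was tolled for 318 days by the pending related arbitration (November 1, 2008 to September 15, 2009), pushing the deadline to January 22, 2011.
None of the other events listed affects the running of the period under the stated rules.

January 22, 2011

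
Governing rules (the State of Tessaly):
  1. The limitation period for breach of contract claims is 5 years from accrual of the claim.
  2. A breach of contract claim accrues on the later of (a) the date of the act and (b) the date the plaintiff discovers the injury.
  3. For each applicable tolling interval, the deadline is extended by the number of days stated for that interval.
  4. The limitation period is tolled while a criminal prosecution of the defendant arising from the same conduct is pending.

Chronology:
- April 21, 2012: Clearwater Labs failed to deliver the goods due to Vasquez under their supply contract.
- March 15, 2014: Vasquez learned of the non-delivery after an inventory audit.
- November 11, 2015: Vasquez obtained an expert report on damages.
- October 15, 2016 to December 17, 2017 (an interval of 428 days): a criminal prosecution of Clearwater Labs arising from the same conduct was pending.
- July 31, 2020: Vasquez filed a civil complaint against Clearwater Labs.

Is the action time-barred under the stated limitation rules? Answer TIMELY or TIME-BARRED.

The claim accrued on March 15, 2014 — the later of the April 21, 2012 act and the March 15, 2014 discovery.
The untolled deadline — 5 years after March 15, 2014 — is March 15, 2019.
Because the pending criminal prosecution ran from October 15, 2016 to December 17, 2017, the deadline is extended by 428 days to May 16, 2020.
The other events in the timeline have no effect on the limitation period under the stated rules.
Filing on July 31, 2020 missed the May 16, 2020 deadline — the action is time-barred.

TIME-BARRED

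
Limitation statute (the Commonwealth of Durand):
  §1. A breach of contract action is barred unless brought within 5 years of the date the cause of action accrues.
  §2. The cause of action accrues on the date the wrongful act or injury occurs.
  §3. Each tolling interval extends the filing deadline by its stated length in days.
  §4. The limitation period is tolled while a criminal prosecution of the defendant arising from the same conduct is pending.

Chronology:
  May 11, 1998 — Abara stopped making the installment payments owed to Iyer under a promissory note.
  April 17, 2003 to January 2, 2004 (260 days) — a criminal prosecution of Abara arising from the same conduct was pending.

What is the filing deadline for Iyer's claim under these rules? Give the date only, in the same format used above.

The limitation period began to run on May 11, 1998.
5 years from May 11, 1998 is May 11, 2003.
The pending criminal prosecution from April 17, 2003 to January 2, 2004 tolled the period for 260 days, extending the deadline to January 26, 2004.

January 26, 2004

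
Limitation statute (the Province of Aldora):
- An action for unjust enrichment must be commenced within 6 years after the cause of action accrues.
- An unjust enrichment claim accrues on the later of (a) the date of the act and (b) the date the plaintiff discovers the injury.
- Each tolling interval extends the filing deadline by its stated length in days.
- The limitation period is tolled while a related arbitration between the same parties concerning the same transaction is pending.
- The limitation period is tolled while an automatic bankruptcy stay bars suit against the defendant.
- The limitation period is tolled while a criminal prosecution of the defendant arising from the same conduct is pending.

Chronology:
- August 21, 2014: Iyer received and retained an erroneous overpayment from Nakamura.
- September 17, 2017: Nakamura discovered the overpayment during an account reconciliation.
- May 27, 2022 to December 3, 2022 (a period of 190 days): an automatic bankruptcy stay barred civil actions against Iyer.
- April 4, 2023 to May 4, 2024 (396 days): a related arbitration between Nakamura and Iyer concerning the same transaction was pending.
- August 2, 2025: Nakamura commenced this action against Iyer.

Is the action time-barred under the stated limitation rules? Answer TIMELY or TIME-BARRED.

TIME-BARRED

The claim accrued on September 17, 2017 — the later of the August 21, 2014 act and the September 17, 2017 discovery.
6 years from September 17, 2017 is September 17, 2023.
The period was tolled for 190 days by the automatic bankruptcy stay (May 27, 2022 to December 3, 2022), pushing the deadline to March 25, 2024.
The pending related arbitration from April 4, 2023 to May 4, 2024 tolled the period for 396 days, extending the deadline to April 25, 2025.
The August 2, 2025 filing falls after the April 25, 2025 deadline; the claim is time-barred.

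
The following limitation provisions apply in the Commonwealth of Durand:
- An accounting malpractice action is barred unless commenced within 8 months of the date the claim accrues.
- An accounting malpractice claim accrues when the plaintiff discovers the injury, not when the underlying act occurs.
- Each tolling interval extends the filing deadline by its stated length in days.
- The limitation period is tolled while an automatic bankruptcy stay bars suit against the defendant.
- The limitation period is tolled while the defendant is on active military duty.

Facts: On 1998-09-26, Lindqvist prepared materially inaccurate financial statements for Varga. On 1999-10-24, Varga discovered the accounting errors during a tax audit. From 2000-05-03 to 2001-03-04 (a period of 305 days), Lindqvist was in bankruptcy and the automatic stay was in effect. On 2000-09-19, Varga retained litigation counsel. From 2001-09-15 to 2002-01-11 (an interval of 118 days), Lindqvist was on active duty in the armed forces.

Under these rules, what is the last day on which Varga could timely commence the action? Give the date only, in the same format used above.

Accrual is tied to discovery, so the period began on 1999-10-24 rather than on 1998-09-26 when the act occurred.
8 months from 1999-10-24 is 2000-06-24.
The period was tolled for 305 days by the automatic bankruptcy stay (2000-05-03 to 2001-03-04), pushing the deadline to 2001-04-25.
The defendant's active military service starting 2001-09-15 came too late — the period had run on 2001-04-25 — and so does not extend the deadline.
The other events in the timeline have no effect on the limitation period under the stated rules.

2001-04-25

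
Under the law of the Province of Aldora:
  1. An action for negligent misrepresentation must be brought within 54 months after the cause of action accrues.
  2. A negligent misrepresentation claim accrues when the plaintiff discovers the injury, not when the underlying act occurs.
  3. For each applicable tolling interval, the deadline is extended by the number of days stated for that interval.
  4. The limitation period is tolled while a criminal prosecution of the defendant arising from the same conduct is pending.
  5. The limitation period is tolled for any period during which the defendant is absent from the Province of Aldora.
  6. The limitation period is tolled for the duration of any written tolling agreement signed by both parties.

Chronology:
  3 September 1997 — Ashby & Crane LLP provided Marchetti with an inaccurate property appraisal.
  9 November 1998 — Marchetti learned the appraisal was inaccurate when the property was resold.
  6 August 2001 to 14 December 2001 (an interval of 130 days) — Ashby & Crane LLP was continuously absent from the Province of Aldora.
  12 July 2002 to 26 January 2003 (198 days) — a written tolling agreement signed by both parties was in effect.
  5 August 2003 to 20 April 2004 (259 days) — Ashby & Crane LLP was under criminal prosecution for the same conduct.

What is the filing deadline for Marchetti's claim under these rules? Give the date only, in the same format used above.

16 December 2004

Under the discovery rule, the claim accrued on 9 November 1998, when Marchetti discovered the injury — not on the 3 September 1997 date of the underlying act.
Adding the 54 months base period to 9 November 1998 gives a deadline of 9 May 2003, before any tolling.
Because the defendant's absence from the jurisdiction ran from 6 August 2001 to 14 December 2001, the deadline is extended by 130 days to 16 September 2003.
The written tolling agreement from 12 July 2002 to 26 January 2003 tolled the period for 198 days, extending the deadline to 1 April 2004.
The pending criminal prosecution from 5 August 2003 to 20 April 2004 tolled the period for 259 days, extending the deadline to 16 December 2004.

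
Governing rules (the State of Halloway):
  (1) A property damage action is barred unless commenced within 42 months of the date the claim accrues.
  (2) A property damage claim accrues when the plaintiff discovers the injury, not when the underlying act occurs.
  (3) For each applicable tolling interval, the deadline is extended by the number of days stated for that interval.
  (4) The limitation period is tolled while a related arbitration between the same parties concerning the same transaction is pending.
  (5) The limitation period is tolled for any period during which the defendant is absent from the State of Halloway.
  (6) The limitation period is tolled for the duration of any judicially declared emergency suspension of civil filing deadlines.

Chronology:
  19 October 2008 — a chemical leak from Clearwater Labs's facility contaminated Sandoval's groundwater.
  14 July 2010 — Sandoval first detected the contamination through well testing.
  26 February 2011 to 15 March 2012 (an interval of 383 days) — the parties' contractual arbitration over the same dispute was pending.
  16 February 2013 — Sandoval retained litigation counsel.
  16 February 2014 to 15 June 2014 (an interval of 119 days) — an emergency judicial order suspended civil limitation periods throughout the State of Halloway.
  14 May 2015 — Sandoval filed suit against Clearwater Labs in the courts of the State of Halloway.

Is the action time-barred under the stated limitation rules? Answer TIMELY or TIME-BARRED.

TIMELY

The claim did not accrue until Sandoval discovered the injury on 14 July 2010; the 19 October 2008 act date does not start the clock under the stated rule.
Adding the 42 months base period to 14 July 2010 gives a deadline of 14 January 2014, before any tolling.
Because the pending related arbitration ran from 26 February 2011 to 15 March 2012, the deadline is extended by 383 days to 1 February 2015.
The emergency suspension of filing deadlines from 16 February 2014 to 15 June 2014 tolled the period for 119 days, extending the deadline to 31 May 2015.
None of the other events listed affects the running of the period under the stated rules.
The 14 May 2015 filing precedes the 31 May 2015 deadline; the claim is timely.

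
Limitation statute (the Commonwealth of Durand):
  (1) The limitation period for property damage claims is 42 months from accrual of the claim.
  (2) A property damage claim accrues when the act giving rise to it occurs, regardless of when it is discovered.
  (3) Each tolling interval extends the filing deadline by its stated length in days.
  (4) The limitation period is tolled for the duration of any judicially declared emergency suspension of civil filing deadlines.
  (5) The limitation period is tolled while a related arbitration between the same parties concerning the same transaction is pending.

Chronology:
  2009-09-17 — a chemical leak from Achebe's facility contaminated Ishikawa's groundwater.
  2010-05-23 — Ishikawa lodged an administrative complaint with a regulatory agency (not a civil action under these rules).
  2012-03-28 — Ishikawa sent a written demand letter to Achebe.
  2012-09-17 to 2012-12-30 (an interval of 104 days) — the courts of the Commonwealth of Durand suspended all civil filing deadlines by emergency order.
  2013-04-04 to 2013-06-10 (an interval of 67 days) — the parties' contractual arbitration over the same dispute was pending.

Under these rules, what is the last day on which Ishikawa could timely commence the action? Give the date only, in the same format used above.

2013-09-04

The claim accrued on 2009-09-17, the date of the act.
42 months from 2009-09-17 is 2013-03-17.
Because the emergency suspension of filing deadlines ran from 2012-09-17 to 2012-12-30, the deadline is extended by 104 days to 2013-06-29.
The period was tolled for 67 days by the pending related arbitration (2013-04-04 to 2013-06-10), pushing the deadline to 2013-09-04.
The other events in the timeline have no effect on the limitation period under the stated rules.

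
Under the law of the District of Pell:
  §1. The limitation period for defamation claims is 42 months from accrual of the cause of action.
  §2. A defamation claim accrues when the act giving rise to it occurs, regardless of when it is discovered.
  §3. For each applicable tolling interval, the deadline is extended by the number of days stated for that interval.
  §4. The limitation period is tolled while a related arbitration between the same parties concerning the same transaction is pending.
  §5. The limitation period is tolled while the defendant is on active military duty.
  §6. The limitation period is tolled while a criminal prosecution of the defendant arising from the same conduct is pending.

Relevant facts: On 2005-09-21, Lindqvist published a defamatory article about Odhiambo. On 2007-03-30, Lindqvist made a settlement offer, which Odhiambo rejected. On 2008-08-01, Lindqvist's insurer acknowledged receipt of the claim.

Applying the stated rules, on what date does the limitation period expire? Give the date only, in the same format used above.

The cause of action accrued on 2005-09-21, the date of the act.
Adding the 42 months base period to 2005-09-21 gives a deadline of 2009-03-21, before any tolling.
The other events in the timeline have no effect on the limitation period under the stated rules.

2009-03-21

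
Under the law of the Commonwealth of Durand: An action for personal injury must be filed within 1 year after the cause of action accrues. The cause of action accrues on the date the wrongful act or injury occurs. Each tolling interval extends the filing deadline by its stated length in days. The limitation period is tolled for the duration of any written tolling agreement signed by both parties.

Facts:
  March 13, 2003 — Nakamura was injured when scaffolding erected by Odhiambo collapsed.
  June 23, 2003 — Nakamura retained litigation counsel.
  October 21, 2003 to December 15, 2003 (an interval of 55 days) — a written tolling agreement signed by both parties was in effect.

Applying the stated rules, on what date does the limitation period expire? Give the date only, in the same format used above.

May 7, 2004

The claim accrued on March 13, 2003, when the wrongful act occurred.
1 year from March 13, 2003 is March 13, 2004.
Because the written tolling agreement ran from October 21, 2003 to December 15, 2003, the deadline is extended by 55 days to May 7, 2004.
None of the other events listed affects the running of the period under the stated rules.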